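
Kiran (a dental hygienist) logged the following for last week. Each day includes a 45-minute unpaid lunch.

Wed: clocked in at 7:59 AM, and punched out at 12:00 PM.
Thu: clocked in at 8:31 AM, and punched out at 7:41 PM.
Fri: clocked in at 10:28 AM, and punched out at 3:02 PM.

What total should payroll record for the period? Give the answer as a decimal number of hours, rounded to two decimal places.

17.50 hours

Wed: 7:59 AM–12:00 PM = 4 h 1 min; less 45 min break → 3 h 16 min
Thu: 8:31 AM–7:41 PM = 11 h 10 min; less 45 min break → 10 h 25 min
Fri: 10:28 AM–3:02 PM = 4 h 34 min; less 45 min break → 3 h 49 min
Total: 3 h 16 min + 10 h 25 min + 3 h 49 min = 17 h 30 min.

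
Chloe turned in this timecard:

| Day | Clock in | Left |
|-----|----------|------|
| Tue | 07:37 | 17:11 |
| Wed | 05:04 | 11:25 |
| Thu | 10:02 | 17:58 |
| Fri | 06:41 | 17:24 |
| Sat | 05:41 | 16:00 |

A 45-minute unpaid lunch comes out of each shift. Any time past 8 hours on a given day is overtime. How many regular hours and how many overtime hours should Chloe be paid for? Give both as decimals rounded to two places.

Tue: 07:37–17:11 = 9 h 34 min; less 45 min break → 8 h 49 min
Wed: 05:04–11:25 = 6 h 21 min; less 45 min break → 5 h 36 min
Thu: 10:02–17:58 = 7 h 56 min; less 45 min break → 7 h 11 min
Fri: 06:41–17:24 = 10 h 43 min; less 45 min break → 9 h 58 min
Sat: 05:41–16:00 = 10 h 19 min; less 45 min break → 9 h 34 min
Tue reg 8 h 0 min / OT 0 h 49 min; Wed reg 5 h 36 min / OT 0 h 0 min; Thu reg 7 h 11 min / OT 0 h 0 min; Fri reg 8 h 0 min / OT 1 h 58 min; Sat reg 8 h 0 min / OT 1 h 34 min.
Totals: regular 36 h 47 min, overtime 4 h 21 min.

Regular 36.78 hours, overtime 4.35 hours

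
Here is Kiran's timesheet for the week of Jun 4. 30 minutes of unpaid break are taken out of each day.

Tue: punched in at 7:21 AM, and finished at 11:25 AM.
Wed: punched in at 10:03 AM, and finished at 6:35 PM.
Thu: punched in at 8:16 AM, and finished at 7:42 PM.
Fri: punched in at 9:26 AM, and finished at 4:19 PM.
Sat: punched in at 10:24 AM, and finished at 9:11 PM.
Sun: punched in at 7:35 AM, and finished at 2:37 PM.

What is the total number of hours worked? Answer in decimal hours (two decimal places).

45.73 hours

Tue: 7:21 AM–11:25 AM = 4 h 4 min; less 30 min break → 3 h 34 min
Wed: 10:03 AM–6:35 PM = 8 h 32 min; less 30 min break → 8 h 2 min
Thu: 8:16 AM–7:42 PM = 11 h 26 min; less 30 min break → 10 h 56 min
Fri: 9:26 AM–4:19 PM = 6 h 53 min; less 30 min break → 6 h 23 min
Sat: 10:24 AM–9:11 PM = 10 h 47 min; less 30 min break → 10 h 17 min
Sun: 7:35 AM–2:37 PM = 7 h 2 min; less 30 min break → 6 h 32 min
Total: 3 h 34 min + 8 h 2 min + 10 h 56 min + 6 h 23 min + 10 h 17 min + 6 h 32 min = 45 h 44 min.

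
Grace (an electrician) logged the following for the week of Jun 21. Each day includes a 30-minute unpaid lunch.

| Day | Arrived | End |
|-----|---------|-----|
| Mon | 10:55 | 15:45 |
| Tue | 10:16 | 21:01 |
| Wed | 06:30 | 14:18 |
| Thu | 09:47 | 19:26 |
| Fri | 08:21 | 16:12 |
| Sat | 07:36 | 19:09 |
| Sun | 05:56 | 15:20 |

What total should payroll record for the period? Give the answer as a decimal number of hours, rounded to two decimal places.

58.33 hours

Mon: 10:55–15:45 = 4 h 50 min; less 30 min break → 4 h 20 min
Tue: 10:16–21:01 = 10 h 45 min; less 30 min break → 10 h 15 min
Wed: 06:30–14:18 = 7 h 48 min; less 30 min break → 7 h 18 min
Thu: 09:47–19:26 = 9 h 39 min; less 30 min break → 9 h 9 min
Fri: 08:21–16:12 = 7 h 51 min; less 30 min break → 7 h 21 min
Sat: 07:36–19:09 = 11 h 33 min; less 30 min break → 11 h 3 min
Sun: 05:56–15:20 = 9 h 24 min; less 30 min break → 8 h 54 min
Total: 4 h 20 min + 10 h 15 min + 7 h 18 min + 9 h 9 min + 7 h 21 min + 11 h 3 min + 8 h 54 min = 58 h 20 min.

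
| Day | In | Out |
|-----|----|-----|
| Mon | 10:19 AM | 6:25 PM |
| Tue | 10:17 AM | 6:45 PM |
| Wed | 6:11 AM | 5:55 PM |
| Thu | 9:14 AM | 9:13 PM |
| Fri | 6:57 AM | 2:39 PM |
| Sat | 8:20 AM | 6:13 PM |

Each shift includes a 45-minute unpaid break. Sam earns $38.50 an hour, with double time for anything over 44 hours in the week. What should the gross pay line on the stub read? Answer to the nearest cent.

$2415.23

Mon: 10:19 AM–6:25 PM = 8 h 6 min; less 45 min break → 7 h 21 min
Tue: 10:17 AM–6:45 PM = 8 h 28 min; less 45 min break → 7 h 43 min
Wed: 6:11 AM–5:55 PM = 11 h 44 min; less 45 min break → 10 h 59 min
Thu: 9:14 AM–9:13 PM = 11 h 59 min; less 45 min break → 11 h 14 min
Fri: 6:57 AM–2:39 PM = 7 h 42 min; less 45 min break → 6 h 57 min
Sat: 8:20 AM–6:13 PM = 9 h 53 min; less 45 min break → 9 h 8 min
Total worked: 53 h 22 min = 3202 min.
Regular 44 h 0 min = 2640 min at $38.50/h; overtime 9 h 22 min = 562 min at $77.00/h.
Pay = (2640 × $38.50 + 562 × $77.00) ÷ 60 = $2415.23.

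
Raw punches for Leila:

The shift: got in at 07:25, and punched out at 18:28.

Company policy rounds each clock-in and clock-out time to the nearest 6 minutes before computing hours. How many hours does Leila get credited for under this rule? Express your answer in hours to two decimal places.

11.10 hours

The shift: in 07:25→07:24, out 18:28→18:30; 11 h 6 min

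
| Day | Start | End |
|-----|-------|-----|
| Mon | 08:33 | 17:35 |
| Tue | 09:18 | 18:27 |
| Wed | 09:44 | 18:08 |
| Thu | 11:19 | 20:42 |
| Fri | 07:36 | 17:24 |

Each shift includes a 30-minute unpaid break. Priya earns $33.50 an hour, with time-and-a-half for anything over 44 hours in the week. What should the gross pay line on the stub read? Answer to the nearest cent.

Mon: 08:33–17:35 = 9 h 2 min; less 30 min break → 8 h 32 min
Tue: 09:18–18:27 = 9 h 9 min; less 30 min break → 8 h 39 min
Wed: 09:44–18:08 = 8 h 24 min; less 30 min break → 7 h 54 min
Thu: 11:19–20:42 = 9 h 23 min; less 30 min break → 8 h 53 min
Fri: 07:36–17:24 = 9 h 48 min; less 30 min break → 9 h 18 min
Total worked: 43 h 16 min = 2596 min.
Regular 43 h 16 min = 2596 min at $33.50/h; overtime 0 h 0 min = 0 min at $50.25/h.
Pay = (2596 × $33.50 + 0 × $50.25) ÷ 60 = $1449.43.

$1449.43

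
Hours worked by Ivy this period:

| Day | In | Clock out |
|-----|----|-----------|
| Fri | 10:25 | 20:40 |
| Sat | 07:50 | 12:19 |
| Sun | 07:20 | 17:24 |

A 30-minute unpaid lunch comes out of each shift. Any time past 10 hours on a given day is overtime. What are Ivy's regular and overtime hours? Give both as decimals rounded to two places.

Regular 23.30 hours, overtime 0.00 hours

Fri: 10:25–20:40 = 10 h 15 min; less 30 min break → 9 h 45 min
Sat: 07:50–12:19 = 4 h 29 min; less 30 min break → 3 h 59 min
Sun: 07:20–17:24 = 10 h 4 min; less 30 min break → 9 h 34 min
Fri reg 9 h 45 min / OT 0 h 0 min; Sat reg 3 h 59 min / OT 0 h 0 min; Sun reg 9 h 34 min / OT 0 h 0 min.
Totals: regular 23 h 18 min, overtime 0 h 0 min.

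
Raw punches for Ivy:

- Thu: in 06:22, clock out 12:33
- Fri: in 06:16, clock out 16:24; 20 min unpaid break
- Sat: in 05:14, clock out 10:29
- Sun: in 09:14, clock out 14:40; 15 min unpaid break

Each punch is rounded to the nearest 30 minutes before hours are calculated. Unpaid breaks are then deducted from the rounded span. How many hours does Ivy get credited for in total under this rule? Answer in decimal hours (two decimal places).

26.42 hours

Thu: in 06:22→06:30, out 12:33→12:30; 6 h 0 min
Fri: in 06:16→06:30, out 16:24→16:30; 10 h 0 min − 20 min = 9 h 40 min
Sat: in 05:14→05:00, out 10:29→10:30; 5 h 30 min
Sun: in 09:14→09:00, out 14:40→14:30; 5 h 30 min − 15 min = 5 h 15 min
Total credited: 26 h 25 min.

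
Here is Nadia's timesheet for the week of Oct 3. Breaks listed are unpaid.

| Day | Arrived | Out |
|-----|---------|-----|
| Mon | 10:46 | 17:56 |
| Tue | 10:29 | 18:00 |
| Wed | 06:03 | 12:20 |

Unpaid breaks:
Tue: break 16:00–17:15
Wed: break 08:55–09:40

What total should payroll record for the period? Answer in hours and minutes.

18 h 58 min

Mon: 10:46–17:56 = 7 h 10 min
Tue: 10:29–18:00 = 7 h 31 min; less 75 min break → 6 h 16 min
Wed: 06:03–12:20 = 6 h 17 min; less 45 min break → 5 h 32 min
Total: 7 h 10 min + 6 h 16 min + 5 h 32 min = 18 h 58 min.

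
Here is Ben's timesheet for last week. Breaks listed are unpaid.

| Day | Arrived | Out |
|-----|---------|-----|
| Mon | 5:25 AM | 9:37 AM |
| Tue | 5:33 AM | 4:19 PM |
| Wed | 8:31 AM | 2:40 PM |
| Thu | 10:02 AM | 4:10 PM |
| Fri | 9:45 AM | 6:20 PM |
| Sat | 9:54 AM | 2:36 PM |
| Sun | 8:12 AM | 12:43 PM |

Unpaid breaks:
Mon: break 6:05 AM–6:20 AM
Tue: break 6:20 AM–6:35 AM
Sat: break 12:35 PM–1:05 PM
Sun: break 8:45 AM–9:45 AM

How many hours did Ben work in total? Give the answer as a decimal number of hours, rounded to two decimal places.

43.05 hours

Mon: 5:25 AM–9:37 AM = 4 h 12 min; less 15 min break → 3 h 57 min
Tue: 5:33 AM–4:19 PM = 10 h 46 min; less 15 min break → 10 h 31 min
Wed: 8:31 AM–2:40 PM = 6 h 9 min
Thu: 10:02 AM–4:10 PM = 6 h 8 min
Fri: 9:45 AM–6:20 PM = 8 h 35 min
Sat: 9:54 AM–2:36 PM = 4 h 42 min; less 30 min break → 4 h 12 min
Sun: 8:12 AM–12:43 PM = 4 h 31 min; less 60 min break → 3 h 31 min
Total: 3 h 57 min + 10 h 31 min + 6 h 9 min + 6 h 8 min + 8 h 35 min + 4 h 12 min + 3 h 31 min = 43 h 3 min.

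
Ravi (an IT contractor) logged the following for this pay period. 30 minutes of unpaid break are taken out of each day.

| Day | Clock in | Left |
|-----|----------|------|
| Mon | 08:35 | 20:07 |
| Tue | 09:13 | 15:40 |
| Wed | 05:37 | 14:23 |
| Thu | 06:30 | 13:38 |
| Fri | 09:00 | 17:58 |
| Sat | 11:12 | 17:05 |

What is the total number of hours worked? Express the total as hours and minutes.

45 h 44 min

Mon: 08:35–20:07 = 11 h 32 min; less 30 min break → 11 h 2 min
Tue: 09:13–15:40 = 6 h 27 min; less 30 min break → 5 h 57 min
Wed: 05:37–14:23 = 8 h 46 min; less 30 min break → 8 h 16 min
Thu: 06:30–13:38 = 7 h 8 min; less 30 min break → 6 h 38 min
Fri: 09:00–17:58 = 8 h 58 min; less 30 min break → 8 h 28 min
Sat: 11:12–17:05 = 5 h 53 min; less 30 min break → 5 h 23 min
Total: 11 h 2 min + 5 h 57 min + 8 h 16 min + 6 h 38 min + 8 h 28 min + 5 h 23 min = 45 h 44 min.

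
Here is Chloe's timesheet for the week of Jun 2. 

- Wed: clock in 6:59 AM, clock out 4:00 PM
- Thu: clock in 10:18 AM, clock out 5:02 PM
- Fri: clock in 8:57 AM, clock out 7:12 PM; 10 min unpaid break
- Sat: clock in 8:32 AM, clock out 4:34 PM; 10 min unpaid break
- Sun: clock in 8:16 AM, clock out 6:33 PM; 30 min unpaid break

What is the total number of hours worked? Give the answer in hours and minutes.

Wed: 6:59 AM–4:00 PM = 9 h 1 min
Thu: 10:18 AM–5:02 PM = 6 h 44 min
Fri: 8:57 AM–7:12 PM = 10 h 15 min; less 10 min break → 10 h 5 min
Sat: 8:32 AM–4:34 PM = 8 h 2 min; less 10 min break → 7 h 52 min
Sun: 8:16 AM–6:33 PM = 10 h 17 min; less 30 min break → 9 h 47 min
Total: 9 h 1 min + 6 h 44 min + 10 h 5 min + 7 h 52 min + 9 h 47 min = 43 h 29 min.

43 h 29 min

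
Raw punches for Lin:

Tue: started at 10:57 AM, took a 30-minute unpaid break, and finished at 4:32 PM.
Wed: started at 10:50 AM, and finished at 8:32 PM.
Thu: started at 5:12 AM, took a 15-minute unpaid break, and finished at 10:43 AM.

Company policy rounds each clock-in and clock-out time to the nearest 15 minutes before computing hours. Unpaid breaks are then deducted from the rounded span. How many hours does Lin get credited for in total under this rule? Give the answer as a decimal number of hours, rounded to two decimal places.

20.00 hours

Tue: in 10:57 AM→11:00 AM, out 4:32 PM→4:30 PM; 5 h 30 min − 30 min = 5 h 0 min
Wed: in 10:50 AM→10:45 AM, out 8:32 PM→8:30 PM; 9 h 45 min
Thu: in 5:12 AM→5:15 AM, out 10:43 AM→10:45 AM; 5 h 30 min − 15 min = 5 h 15 min
Total credited: 20 h 0 min.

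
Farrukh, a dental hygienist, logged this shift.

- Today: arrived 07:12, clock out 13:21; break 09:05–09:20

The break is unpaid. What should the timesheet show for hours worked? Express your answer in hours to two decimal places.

5.90 hours

Today: 07:12–13:21 = 6 h 9 min; less 15 min break → 5 h 54 min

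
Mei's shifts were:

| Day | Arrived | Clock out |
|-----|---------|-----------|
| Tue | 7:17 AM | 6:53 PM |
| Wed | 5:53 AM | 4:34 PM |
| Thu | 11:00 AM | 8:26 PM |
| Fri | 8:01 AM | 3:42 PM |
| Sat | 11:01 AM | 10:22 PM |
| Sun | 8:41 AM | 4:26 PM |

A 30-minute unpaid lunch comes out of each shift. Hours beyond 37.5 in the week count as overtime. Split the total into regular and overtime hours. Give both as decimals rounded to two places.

Regular 37.50 hours, overtime 18.00 hours

Tue: 7:17 AM–6:53 PM = 11 h 36 min; less 30 min break → 11 h 6 min
Wed: 5:53 AM–4:34 PM = 10 h 41 min; less 30 min break → 10 h 11 min
Thu: 11:00 AM–8:26 PM = 9 h 26 min; less 30 min break → 8 h 56 min
Fri: 8:01 AM–3:42 PM = 7 h 41 min; less 30 min break → 7 h 11 min
Sat: 11:01 AM–10:22 PM = 11 h 21 min; less 30 min break → 10 h 51 min
Sun: 8:41 AM–4:26 PM = 7 h 45 min; less 30 min break → 7 h 15 min
Total worked: 55 h 30 min = 55.50 h.
Threshold 37.5 h → overtime 18 h 0 min, regular 37 h 30 min.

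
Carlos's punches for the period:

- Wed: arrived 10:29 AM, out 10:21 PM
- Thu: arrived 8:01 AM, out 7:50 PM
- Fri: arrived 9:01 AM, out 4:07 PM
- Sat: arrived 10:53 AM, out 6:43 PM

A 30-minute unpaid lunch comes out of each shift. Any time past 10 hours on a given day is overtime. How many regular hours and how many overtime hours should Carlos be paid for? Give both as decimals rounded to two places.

Regular 33.93 hours, overtime 2.68 hours

Wed: 10:29 AM–10:21 PM = 11 h 52 min; less 30 min break → 11 h 22 min
Thu: 8:01 AM–7:50 PM = 11 h 49 min; less 30 min break → 11 h 19 min
Fri: 9:01 AM–4:07 PM = 7 h 6 min; less 30 min break → 6 h 36 min
Sat: 10:53 AM–6:43 PM = 7 h 50 min; less 30 min break → 7 h 20 min
Wed reg 10 h 0 min / OT 1 h 22 min; Thu reg 10 h 0 min / OT 1 h 19 min; Fri reg 6 h 36 min / OT 0 h 0 min; Sat reg 7 h 20 min / OT 0 h 0 min.
Totals: regular 33 h 56 min, overtime 2 h 41 min.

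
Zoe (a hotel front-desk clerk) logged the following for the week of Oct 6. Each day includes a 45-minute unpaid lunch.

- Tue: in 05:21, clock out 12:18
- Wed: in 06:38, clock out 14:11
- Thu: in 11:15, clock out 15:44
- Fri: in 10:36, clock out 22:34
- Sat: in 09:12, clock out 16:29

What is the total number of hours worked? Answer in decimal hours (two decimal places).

34.48 hours

Tue: 05:21–12:18 = 6 h 57 min; less 45 min break → 6 h 12 min
Wed: 06:38–14:11 = 7 h 33 min; less 45 min break → 6 h 48 min
Thu: 11:15–15:44 = 4 h 29 min; less 45 min break → 3 h 44 min
Fri: 10:36–22:34 = 11 h 58 min; less 45 min break → 11 h 13 min
Sat: 09:12–16:29 = 7 h 17 min; less 45 min break → 6 h 32 min
Total: 6 h 12 min + 6 h 48 min + 3 h 44 min + 11 h 13 min + 6 h 32 min = 34 h 29 min.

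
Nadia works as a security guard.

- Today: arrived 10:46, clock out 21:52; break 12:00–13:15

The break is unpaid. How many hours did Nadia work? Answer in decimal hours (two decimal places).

9.85 hours

Today: 10:46–21:52 = 11 h 6 min; less 75 min break → 9 h 51 min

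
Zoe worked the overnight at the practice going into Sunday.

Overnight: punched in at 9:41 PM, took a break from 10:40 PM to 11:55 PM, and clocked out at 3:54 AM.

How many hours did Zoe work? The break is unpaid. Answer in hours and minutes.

Overnight: 9:41 PM → midnight = 2 h 19 min; midnight → 3:54 AM = 3 h 54 min; span 6 h 13 min; less 75 min break → 4 h 58 min

4 h 58 min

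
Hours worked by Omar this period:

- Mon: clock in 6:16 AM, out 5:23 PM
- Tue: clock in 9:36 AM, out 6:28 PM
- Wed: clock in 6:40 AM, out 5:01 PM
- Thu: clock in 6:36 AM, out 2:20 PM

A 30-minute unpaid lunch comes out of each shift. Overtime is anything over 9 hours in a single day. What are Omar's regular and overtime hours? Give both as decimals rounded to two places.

Mon: 6:16 AM–5:23 PM = 11 h 7 min; less 30 min break → 10 h 37 min
Tue: 9:36 AM–6:28 PM = 8 h 52 min; less 30 min break → 8 h 22 min
Wed: 6:40 AM–5:01 PM = 10 h 21 min; less 30 min break → 9 h 51 min
Thu: 6:36 AM–2:20 PM = 7 h 44 min; less 30 min break → 7 h 14 min
Mon reg 9 h 0 min / OT 1 h 37 min; Tue reg 8 h 22 min / OT 0 h 0 min; Wed reg 9 h 0 min / OT 0 h 51 min; Thu reg 7 h 14 min / OT 0 h 0 min.
Totals: regular 33 h 36 min, overtime 2 h 28 min.

Regular 33.60 hours, overtime 2.47 hours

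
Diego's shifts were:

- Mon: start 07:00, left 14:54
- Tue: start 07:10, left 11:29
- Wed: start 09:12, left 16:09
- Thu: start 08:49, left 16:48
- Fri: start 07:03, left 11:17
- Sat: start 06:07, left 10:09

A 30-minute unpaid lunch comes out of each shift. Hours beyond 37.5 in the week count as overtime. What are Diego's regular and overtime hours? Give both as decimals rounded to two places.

Regular 32.42 hours, overtime 0.00 hours

Mon: 07:00–14:54 = 7 h 54 min; less 30 min break → 7 h 24 min
Tue: 07:10–11:29 = 4 h 19 min; less 30 min break → 3 h 49 min
Wed: 09:12–16:09 = 6 h 57 min; less 30 min break → 6 h 27 min
Thu: 08:49–16:48 = 7 h 59 min; less 30 min break → 7 h 29 min
Fri: 07:03–11:17 = 4 h 14 min; less 30 min break → 3 h 44 min
Sat: 06:07–10:09 = 4 h 2 min; less 30 min break → 3 h 32 min
Total worked: 32 h 25 min = 32.42 h.
Threshold 37.5 h → overtime 0 h 0 min, regular 32 h 25 min.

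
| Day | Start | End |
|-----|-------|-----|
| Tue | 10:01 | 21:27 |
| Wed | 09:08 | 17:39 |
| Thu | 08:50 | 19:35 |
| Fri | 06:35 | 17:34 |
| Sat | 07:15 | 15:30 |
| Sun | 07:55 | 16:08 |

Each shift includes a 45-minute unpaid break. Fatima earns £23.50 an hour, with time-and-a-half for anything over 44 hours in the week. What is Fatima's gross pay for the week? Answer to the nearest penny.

Tue: 10:01–21:27 = 11 h 26 min; less 45 min break → 10 h 41 min
Wed: 09:08–17:39 = 8 h 31 min; less 45 min break → 7 h 46 min
Thu: 08:50–19:35 = 10 h 45 min; less 45 min break → 10 h 0 min
Fri: 06:35–17:34 = 10 h 59 min; less 45 min break → 10 h 14 min
Sat: 07:15–15:30 = 8 h 15 min; less 45 min break → 7 h 30 min
Sun: 07:55–16:08 = 8 h 13 min; less 45 min break → 7 h 28 min
Total worked: 53 h 39 min = 3219 min.
Regular 44 h 0 min = 2640 min at £23.50/h; overtime 9 h 39 min = 579 min at £35.25/h.
Pay = (2640 × £23.50 + 579 × £35.25) ÷ 60 = £1374.16.

£1374.16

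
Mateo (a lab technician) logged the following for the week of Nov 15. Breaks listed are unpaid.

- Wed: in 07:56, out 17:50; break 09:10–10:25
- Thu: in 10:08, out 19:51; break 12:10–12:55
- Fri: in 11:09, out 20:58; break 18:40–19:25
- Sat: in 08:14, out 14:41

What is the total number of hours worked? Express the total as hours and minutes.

Wed: 07:56–17:50 = 9 h 54 min; less 75 min break → 8 h 39 min
Thu: 10:08–19:51 = 9 h 43 min; less 45 min break → 8 h 58 min
Fri: 11:09–20:58 = 9 h 49 min; less 45 min break → 9 h 4 min
Sat: 08:14–14:41 = 6 h 27 min
Total: 8 h 39 min + 8 h 58 min + 9 h 4 min + 6 h 27 min = 33 h 8 min.

33 h 8 min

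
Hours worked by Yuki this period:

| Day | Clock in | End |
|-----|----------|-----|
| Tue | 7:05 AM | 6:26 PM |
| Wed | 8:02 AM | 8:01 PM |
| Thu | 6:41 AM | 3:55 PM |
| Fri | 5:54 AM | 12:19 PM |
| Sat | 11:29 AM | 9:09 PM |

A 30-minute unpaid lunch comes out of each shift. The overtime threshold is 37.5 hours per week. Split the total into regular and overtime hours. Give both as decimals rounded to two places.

Regular 37.50 hours, overtime 8.65 hours

Tue: 7:05 AM–6:26 PM = 11 h 21 min; less 30 min break → 10 h 51 min
Wed: 8:02 AM–8:01 PM = 11 h 59 min; less 30 min break → 11 h 29 min
Thu: 6:41 AM–3:55 PM = 9 h 14 min; less 30 min break → 8 h 44 min
Fri: 5:54 AM–12:19 PM = 6 h 25 min; less 30 min break → 5 h 55 min
Sat: 11:29 AM–9:09 PM = 9 h 40 min; less 30 min break → 9 h 10 min
Total worked: 46 h 9 min = 46.15 h.
Threshold 37.5 h → overtime 8 h 39 min, regular 37 h 30 min.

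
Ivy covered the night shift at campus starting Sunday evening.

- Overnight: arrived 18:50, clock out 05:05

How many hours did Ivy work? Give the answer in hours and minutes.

10 h 15 min

Overnight: 18:50 → midnight = 5 h 10 min; midnight → 05:05 = 5 h 5 min; span 10 h 15 min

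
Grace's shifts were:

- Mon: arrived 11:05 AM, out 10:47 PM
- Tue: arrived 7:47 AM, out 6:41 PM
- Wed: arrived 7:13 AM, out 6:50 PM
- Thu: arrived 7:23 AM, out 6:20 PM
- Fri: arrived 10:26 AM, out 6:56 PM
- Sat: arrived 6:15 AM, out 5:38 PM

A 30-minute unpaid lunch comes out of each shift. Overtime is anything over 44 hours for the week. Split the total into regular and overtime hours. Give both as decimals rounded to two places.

Mon: 11:05 AM–10:47 PM = 11 h 42 min; less 30 min break → 11 h 12 min
Tue: 7:47 AM–6:41 PM = 10 h 54 min; less 30 min break → 10 h 24 min
Wed: 7:13 AM–6:50 PM = 11 h 37 min; less 30 min break → 11 h 7 min
Thu: 7:23 AM–6:20 PM = 10 h 57 min; less 30 min break → 10 h 27 min
Fri: 10:26 AM–6:56 PM = 8 h 30 min; less 30 min break → 8 h 0 min
Sat: 6:15 AM–5:38 PM = 11 h 23 min; less 30 min break → 10 h 53 min
Total worked: 62 h 3 min = 62.05 h.
Threshold 44 h → overtime 18 h 3 min, regular 44 h 0 min.

Regular 44.00 hours, overtime 18.05 hours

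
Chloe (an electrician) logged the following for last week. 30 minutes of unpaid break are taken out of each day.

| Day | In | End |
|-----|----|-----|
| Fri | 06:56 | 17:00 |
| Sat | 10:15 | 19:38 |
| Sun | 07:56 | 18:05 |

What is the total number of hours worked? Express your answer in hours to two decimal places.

Fri: 06:56–17:00 = 10 h 4 min; less 30 min break → 9 h 34 min
Sat: 10:15–19:38 = 9 h 23 min; less 30 min break → 8 h 53 min
Sun: 07:56–18:05 = 10 h 9 min; less 30 min break → 9 h 39 min
Total: 9 h 34 min + 8 h 53 min + 9 h 39 min = 28 h 6 min.

28.10 hours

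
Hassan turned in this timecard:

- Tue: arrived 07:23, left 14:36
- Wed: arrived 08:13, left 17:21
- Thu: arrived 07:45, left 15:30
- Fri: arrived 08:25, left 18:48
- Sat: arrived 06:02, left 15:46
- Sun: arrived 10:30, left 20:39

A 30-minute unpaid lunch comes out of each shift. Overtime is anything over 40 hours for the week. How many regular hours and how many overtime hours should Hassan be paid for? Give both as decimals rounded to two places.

Regular 40.00 hours, overtime 11.37 hours

Tue: 07:23–14:36 = 7 h 13 min; less 30 min break → 6 h 43 min
Wed: 08:13–17:21 = 9 h 8 min; less 30 min break → 8 h 38 min
Thu: 07:45–15:30 = 7 h 45 min; less 30 min break → 7 h 15 min
Fri: 08:25–18:48 = 10 h 23 min; less 30 min break → 9 h 53 min
Sat: 06:02–15:46 = 9 h 44 min; less 30 min break → 9 h 14 min
Sun: 10:30–20:39 = 10 h 9 min; less 30 min break → 9 h 39 min
Total worked: 51 h 22 min = 51.37 h.
Threshold 40 h → overtime 11 h 22 min, regular 40 h 0 min.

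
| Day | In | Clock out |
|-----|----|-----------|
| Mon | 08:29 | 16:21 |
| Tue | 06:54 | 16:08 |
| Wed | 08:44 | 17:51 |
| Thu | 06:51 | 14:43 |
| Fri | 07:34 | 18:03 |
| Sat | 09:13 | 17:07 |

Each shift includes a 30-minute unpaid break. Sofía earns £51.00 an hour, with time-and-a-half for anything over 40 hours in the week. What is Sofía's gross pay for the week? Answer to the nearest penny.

£2764.20

Mon: 08:29–16:21 = 7 h 52 min; less 30 min break → 7 h 22 min
Tue: 06:54–16:08 = 9 h 14 min; less 30 min break → 8 h 44 min
Wed: 08:44–17:51 = 9 h 7 min; less 30 min break → 8 h 37 min
Thu: 06:51–14:43 = 7 h 52 min; less 30 min break → 7 h 22 min
Fri: 07:34–18:03 = 10 h 29 min; less 30 min break → 9 h 59 min
Sat: 09:13–17:07 = 7 h 54 min; less 30 min break → 7 h 24 min
Total worked: 49 h 28 min = 2968 min.
Regular 40 h 0 min = 2400 min at £51.00/h; overtime 9 h 28 min = 568 min at £76.50/h.
Pay = (2400 × £51.00 + 568 × £76.50) ÷ 60 = £2764.20.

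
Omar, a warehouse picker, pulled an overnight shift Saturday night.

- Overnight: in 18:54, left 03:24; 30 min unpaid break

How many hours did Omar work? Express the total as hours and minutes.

Overnight: 18:54 → midnight = 5 h 6 min; midnight → 03:24 = 3 h 24 min; span 8 h 30 min; less 30 min break → 8 h 0 min

8 h 0 min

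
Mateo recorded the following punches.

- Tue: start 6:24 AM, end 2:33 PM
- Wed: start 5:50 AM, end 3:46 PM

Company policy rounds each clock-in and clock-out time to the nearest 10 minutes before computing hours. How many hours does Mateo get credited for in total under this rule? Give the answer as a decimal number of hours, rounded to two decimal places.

Tue: in 6:24 AM→6:20 AM, out 2:33 PM→2:30 PM; 8 h 10 min
Wed: in 5:50 AM→5:50 AM, out 3:46 PM→3:50 PM; 10 h 0 min
Total credited: 18 h 10 min.

18.17 hours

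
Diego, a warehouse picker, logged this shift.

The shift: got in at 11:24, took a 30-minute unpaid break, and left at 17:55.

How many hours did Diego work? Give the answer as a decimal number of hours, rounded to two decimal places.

The shift: 11:24–17:55 = 6 h 31 min; less 30 min break → 6 h 1 min

6.02 hours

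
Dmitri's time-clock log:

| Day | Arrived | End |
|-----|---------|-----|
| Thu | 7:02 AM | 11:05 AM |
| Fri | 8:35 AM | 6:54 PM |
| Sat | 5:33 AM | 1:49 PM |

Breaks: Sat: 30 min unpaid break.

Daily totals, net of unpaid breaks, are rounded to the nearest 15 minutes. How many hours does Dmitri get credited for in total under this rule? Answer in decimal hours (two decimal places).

22.00 hours

Thu: 7:02 AM–11:05 AM = 4 h 3 min → rounds to 4 h 0 min
Fri: 8:35 AM–6:54 PM = 10 h 19 min → rounds to 10 h 15 min
Sat: 5:33 AM–1:49 PM = 8 h 16 min − 30 min = 7 h 46 min → rounds to 7 h 45 min
Total credited: 22 h 0 min.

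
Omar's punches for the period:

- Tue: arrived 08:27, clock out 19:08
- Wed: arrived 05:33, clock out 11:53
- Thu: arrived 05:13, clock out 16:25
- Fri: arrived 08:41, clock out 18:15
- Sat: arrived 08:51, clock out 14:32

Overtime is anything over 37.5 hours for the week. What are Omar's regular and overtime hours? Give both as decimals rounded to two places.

Regular 37.50 hours, overtime 5.97 hours

Tue: 08:27–19:08 = 10 h 41 min
Wed: 05:33–11:53 = 6 h 20 min
Thu: 05:13–16:25 = 11 h 12 min
Fri: 08:41–18:15 = 9 h 34 min
Sat: 08:51–14:32 = 5 h 41 min
Total worked: 43 h 28 min = 43.47 h.
Threshold 37.5 h → overtime 5 h 58 min, regular 37 h 30 min.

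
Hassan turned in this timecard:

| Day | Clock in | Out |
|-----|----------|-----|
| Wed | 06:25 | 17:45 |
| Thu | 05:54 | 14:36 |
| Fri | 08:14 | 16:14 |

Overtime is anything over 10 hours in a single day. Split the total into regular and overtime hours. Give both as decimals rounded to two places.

Wed: 06:25–17:45 = 11 h 20 min
Thu: 05:54–14:36 = 8 h 42 min
Fri: 08:14–16:14 = 8 h 0 min
Wed reg 10 h 0 min / OT 1 h 20 min; Thu reg 8 h 42 min / OT 0 h 0 min; Fri reg 8 h 0 min / OT 0 h 0 min.
Totals: regular 26 h 42 min, overtime 1 h 20 min.

Regular 26.70 hours, overtime 1.33 hours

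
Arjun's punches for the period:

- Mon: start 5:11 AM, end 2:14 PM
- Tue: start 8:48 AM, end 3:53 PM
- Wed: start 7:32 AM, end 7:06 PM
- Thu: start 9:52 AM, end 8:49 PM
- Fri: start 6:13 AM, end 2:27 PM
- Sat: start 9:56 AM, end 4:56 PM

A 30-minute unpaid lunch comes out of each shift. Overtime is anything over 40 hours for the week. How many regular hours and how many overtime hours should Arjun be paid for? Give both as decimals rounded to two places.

Mon: 5:11 AM–2:14 PM = 9 h 3 min; less 30 min break → 8 h 33 min
Tue: 8:48 AM–3:53 PM = 7 h 5 min; less 30 min break → 6 h 35 min
Wed: 7:32 AM–7:06 PM = 11 h 34 min; less 30 min break → 11 h 4 min
Thu: 9:52 AM–8:49 PM = 10 h 57 min; less 30 min break → 10 h 27 min
Fri: 6:13 AM–2:27 PM = 8 h 14 min; less 30 min break → 7 h 44 min
Sat: 9:56 AM–4:56 PM = 7 h 0 min; less 30 min break → 6 h 30 min
Total worked: 50 h 53 min = 50.88 h.
Threshold 40 h → overtime 10 h 53 min, regular 40 h 0 min.

Regular 40.00 hours, overtime 10.88 hours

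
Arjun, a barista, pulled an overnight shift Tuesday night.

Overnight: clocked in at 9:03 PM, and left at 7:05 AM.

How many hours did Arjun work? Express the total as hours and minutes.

Overnight: 9:03 PM → midnight = 2 h 57 min; midnight → 7:05 AM = 7 h 5 min; span 10 h 2 min

10 h 2 min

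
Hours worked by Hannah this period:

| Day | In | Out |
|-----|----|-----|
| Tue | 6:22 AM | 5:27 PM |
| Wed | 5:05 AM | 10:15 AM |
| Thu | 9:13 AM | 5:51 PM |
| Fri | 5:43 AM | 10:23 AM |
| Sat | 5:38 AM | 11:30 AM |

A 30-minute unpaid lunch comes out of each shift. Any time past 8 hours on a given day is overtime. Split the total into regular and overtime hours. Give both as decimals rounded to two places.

Regular 30.20 hours, overtime 2.72 hours

Tue: 6:22 AM–5:27 PM = 11 h 5 min; less 30 min break → 10 h 35 min
Wed: 5:05 AM–10:15 AM = 5 h 10 min; less 30 min break → 4 h 40 min
Thu: 9:13 AM–5:51 PM = 8 h 38 min; less 30 min break → 8 h 8 min
Fri: 5:43 AM–10:23 AM = 4 h 40 min; less 30 min break → 4 h 10 min
Sat: 5:38 AM–11:30 AM = 5 h 52 min; less 30 min break → 5 h 22 min
Tue reg 8 h 0 min / OT 2 h 35 min; Wed reg 4 h 40 min / OT 0 h 0 min; Thu reg 8 h 0 min / OT 0 h 8 min; Fri reg 4 h 10 min / OT 0 h 0 min; Sat reg 5 h 22 min / OT 0 h 0 min.
Totals: regular 30 h 12 min, overtime 2 h 43 min.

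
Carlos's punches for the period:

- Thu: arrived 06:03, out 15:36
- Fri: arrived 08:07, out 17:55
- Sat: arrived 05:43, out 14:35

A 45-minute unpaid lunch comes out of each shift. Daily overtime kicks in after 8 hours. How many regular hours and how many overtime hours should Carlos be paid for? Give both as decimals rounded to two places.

Thu: 06:03–15:36 = 9 h 33 min; less 45 min break → 8 h 48 min
Fri: 08:07–17:55 = 9 h 48 min; less 45 min break → 9 h 3 min
Sat: 05:43–14:35 = 8 h 52 min; less 45 min break → 8 h 7 min
Thu reg 8 h 0 min / OT 0 h 48 min; Fri reg 8 h 0 min / OT 1 h 3 min; Sat reg 8 h 0 min / OT 0 h 7 min.
Totals: regular 24 h 0 min, overtime 1 h 58 min.

Regular 24.00 hours, overtime 1.97 hours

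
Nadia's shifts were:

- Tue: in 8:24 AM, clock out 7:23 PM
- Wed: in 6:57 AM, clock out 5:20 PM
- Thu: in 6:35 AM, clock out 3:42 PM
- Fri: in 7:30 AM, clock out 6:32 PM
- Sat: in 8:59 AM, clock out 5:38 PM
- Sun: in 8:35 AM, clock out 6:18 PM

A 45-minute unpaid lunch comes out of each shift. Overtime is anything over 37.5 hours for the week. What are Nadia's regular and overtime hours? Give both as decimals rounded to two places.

Regular 37.50 hours, overtime 17.88 hours

Tue: 8:24 AM–7:23 PM = 10 h 59 min; less 45 min break → 10 h 14 min
Wed: 6:57 AM–5:20 PM = 10 h 23 min; less 45 min break → 9 h 38 min
Thu: 6:35 AM–3:42 PM = 9 h 7 min; less 45 min break → 8 h 22 min
Fri: 7:30 AM–6:32 PM = 11 h 2 min; less 45 min break → 10 h 17 min
Sat: 8:59 AM–5:38 PM = 8 h 39 min; less 45 min break → 7 h 54 min
Sun: 8:35 AM–6:18 PM = 9 h 43 min; less 45 min break → 8 h 58 min
Total worked: 55 h 23 min = 55.38 h.
Threshold 37.5 h → overtime 17 h 53 min, regular 37 h 30 min.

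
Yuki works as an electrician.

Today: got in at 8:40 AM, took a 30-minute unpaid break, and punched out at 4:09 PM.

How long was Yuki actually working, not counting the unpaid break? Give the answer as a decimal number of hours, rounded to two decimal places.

6.98 hours

Today: 8:40 AM–4:09 PM = 7 h 29 min; less 30 min break → 6 h 59 min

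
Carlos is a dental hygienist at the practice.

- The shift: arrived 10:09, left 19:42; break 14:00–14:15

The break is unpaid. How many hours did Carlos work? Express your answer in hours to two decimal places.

The shift: 10:09–19:42 = 9 h 33 min; less 15 min break → 9 h 18 min

9.30 hours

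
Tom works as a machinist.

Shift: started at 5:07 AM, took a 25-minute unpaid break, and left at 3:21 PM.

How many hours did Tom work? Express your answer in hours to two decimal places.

Shift: 5:07 AM–3:21 PM = 10 h 14 min; less 25 min break → 9 h 49 min

9.82 hours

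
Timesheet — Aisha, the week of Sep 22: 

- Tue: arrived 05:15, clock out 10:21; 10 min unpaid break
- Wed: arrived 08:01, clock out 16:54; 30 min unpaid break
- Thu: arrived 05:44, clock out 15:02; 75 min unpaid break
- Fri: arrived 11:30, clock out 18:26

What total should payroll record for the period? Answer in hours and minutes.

28 h 18 min

Tue: 05:15–10:21 = 5 h 6 min; less 10 min break → 4 h 56 min
Wed: 08:01–16:54 = 8 h 53 min; less 30 min break → 8 h 23 min
Thu: 05:44–15:02 = 9 h 18 min; less 75 min break → 8 h 3 min
Fri: 11:30–18:26 = 6 h 56 min
Total: 4 h 56 min + 8 h 23 min + 8 h 3 min + 6 h 56 min = 28 h 18 min.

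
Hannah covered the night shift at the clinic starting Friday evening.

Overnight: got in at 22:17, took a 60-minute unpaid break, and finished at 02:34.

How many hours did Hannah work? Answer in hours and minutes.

Overnight: 22:17 → midnight = 1 h 43 min; midnight → 02:34 = 2 h 34 min; span 4 h 17 min; less 60 min break → 3 h 17 min

3 h 17 min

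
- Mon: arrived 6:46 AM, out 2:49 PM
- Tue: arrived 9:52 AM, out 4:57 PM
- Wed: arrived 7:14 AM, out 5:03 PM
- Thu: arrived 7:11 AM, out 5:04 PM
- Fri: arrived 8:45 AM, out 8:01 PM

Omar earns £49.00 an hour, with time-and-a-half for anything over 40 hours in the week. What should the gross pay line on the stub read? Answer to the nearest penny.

Mon: 6:46 AM–2:49 PM = 8 h 3 min
Tue: 9:52 AM–4:57 PM = 7 h 5 min
Wed: 7:14 AM–5:03 PM = 9 h 49 min
Thu: 7:11 AM–5:04 PM = 9 h 53 min
Fri: 8:45 AM–8:01 PM = 11 h 16 min
Total worked: 46 h 6 min = 2766 min.
Regular 40 h 0 min = 2400 min at £49.00/h; overtime 6 h 6 min = 366 min at £73.50/h.
Pay = (2400 × £49.00 + 366 × £73.50) ÷ 60 = £2408.35.

£2408.35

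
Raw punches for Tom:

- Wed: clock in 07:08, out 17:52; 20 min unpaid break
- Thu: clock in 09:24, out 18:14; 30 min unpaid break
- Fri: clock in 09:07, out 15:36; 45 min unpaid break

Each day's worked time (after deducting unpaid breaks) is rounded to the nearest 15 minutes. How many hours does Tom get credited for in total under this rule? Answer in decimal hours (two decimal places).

Wed: 07:08–17:52 = 10 h 44 min − 20 min = 10 h 24 min → rounds to 10 h 30 min
Thu: 09:24–18:14 = 8 h 50 min − 30 min = 8 h 20 min → rounds to 8 h 15 min
Fri: 09:07–15:36 = 6 h 29 min − 45 min = 5 h 44 min → rounds to 5 h 45 min
Total credited: 24 h 30 min.

24.50 hours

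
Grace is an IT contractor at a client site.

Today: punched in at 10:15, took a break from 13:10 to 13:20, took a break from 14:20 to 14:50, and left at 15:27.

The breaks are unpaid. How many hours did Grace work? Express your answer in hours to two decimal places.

4.53 hours

Today: 10:15–15:27 = 5 h 12 min; less 40 min break → 4 h 32 min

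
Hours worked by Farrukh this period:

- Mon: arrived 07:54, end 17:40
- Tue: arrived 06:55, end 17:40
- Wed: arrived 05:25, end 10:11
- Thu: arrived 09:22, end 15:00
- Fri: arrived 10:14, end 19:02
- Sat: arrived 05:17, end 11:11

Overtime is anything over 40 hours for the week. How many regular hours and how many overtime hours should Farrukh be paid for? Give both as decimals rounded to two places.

Regular 40.00 hours, overtime 5.62 hours

Mon: 07:54–17:40 = 9 h 46 min
Tue: 06:55–17:40 = 10 h 45 min
Wed: 05:25–10:11 = 4 h 46 min
Thu: 09:22–15:00 = 5 h 38 min
Fri: 10:14–19:02 = 8 h 48 min
Sat: 05:17–11:11 = 5 h 54 min
Total worked: 45 h 37 min = 45.62 h.
Threshold 40 h → overtime 5 h 37 min, regular 40 h 0 min.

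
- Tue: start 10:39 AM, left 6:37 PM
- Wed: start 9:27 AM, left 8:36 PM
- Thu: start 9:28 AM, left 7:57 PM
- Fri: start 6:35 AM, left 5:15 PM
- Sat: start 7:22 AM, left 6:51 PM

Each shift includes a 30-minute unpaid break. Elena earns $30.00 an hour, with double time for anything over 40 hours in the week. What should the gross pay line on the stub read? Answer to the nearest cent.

$1755.00

Tue: 10:39 AM–6:37 PM = 7 h 58 min; less 30 min break → 7 h 28 min
Wed: 9:27 AM–8:36 PM = 11 h 9 min; less 30 min break → 10 h 39 min
Thu: 9:28 AM–7:57 PM = 10 h 29 min; less 30 min break → 9 h 59 min
Fri: 6:35 AM–5:15 PM = 10 h 40 min; less 30 min break → 10 h 10 min
Sat: 7:22 AM–6:51 PM = 11 h 29 min; less 30 min break → 10 h 59 min
Total worked: 49 h 15 min = 2955 min.
Regular 40 h 0 min = 2400 min at $30.00/h; overtime 9 h 15 min = 555 min at $60.00/h.
Pay = (2400 × $30.00 + 555 × $60.00) ÷ 60 = $1755.00.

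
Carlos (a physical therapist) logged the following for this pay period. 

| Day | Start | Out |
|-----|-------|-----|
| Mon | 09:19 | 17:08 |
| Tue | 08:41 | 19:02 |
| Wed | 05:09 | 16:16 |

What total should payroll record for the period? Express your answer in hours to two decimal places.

Mon: 09:19–17:08 = 7 h 49 min
Tue: 08:41–19:02 = 10 h 21 min
Wed: 05:09–16:16 = 11 h 7 min
Total: 7 h 49 min + 10 h 21 min + 11 h 7 min = 29 h 17 min.

29.28 hours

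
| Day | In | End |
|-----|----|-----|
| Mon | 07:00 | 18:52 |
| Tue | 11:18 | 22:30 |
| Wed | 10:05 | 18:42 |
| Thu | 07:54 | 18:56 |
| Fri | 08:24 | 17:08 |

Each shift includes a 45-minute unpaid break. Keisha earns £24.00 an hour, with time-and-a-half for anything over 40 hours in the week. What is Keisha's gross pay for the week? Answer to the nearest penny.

£1237.20

Mon: 07:00–18:52 = 11 h 52 min; less 45 min break → 11 h 7 min
Tue: 11:18–22:30 = 11 h 12 min; less 45 min break → 10 h 27 min
Wed: 10:05–18:42 = 8 h 37 min; less 45 min break → 7 h 52 min
Thu: 07:54–18:56 = 11 h 2 min; less 45 min break → 10 h 17 min
Fri: 08:24–17:08 = 8 h 44 min; less 45 min break → 7 h 59 min
Total worked: 47 h 42 min = 2862 min.
Regular 40 h 0 min = 2400 min at £24.00/h; overtime 7 h 42 min = 462 min at £36.00/h.
Pay = (2400 × £24.00 + 462 × £36.00) ÷ 60 = £1237.20.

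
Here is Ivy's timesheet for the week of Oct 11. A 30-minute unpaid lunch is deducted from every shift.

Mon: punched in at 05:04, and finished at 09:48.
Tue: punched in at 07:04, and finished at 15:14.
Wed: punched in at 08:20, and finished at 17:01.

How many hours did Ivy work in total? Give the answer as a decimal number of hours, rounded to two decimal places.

Mon: 05:04–09:48 = 4 h 44 min; less 30 min break → 4 h 14 min
Tue: 07:04–15:14 = 8 h 10 min; less 30 min break → 7 h 40 min
Wed: 08:20–17:01 = 8 h 41 min; less 30 min break → 8 h 11 min
Total: 4 h 14 min + 7 h 40 min + 8 h 11 min = 20 h 5 min.

20.08 hours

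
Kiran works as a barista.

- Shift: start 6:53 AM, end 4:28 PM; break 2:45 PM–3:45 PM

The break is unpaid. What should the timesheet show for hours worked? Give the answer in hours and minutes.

8 h 35 min

Shift: 6:53 AM–4:28 PM = 9 h 35 min; less 60 min break → 8 h 35 min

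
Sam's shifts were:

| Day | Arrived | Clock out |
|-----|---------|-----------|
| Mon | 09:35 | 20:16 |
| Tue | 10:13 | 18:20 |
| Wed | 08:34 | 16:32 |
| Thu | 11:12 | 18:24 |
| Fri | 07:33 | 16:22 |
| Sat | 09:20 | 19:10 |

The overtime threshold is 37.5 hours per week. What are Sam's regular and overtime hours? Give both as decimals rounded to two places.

Regular 37.50 hours, overtime 15.12 hours

Mon: 09:35–20:16 = 10 h 41 min
Tue: 10:13–18:20 = 8 h 7 min
Wed: 08:34–16:32 = 7 h 58 min
Thu: 11:12–18:24 = 7 h 12 min
Fri: 07:33–16:22 = 8 h 49 min
Sat: 09:20–19:10 = 9 h 50 min
Total worked: 52 h 37 min = 52.62 h.
Threshold 37.5 h → overtime 15 h 7 min, regular 37 h 30 min.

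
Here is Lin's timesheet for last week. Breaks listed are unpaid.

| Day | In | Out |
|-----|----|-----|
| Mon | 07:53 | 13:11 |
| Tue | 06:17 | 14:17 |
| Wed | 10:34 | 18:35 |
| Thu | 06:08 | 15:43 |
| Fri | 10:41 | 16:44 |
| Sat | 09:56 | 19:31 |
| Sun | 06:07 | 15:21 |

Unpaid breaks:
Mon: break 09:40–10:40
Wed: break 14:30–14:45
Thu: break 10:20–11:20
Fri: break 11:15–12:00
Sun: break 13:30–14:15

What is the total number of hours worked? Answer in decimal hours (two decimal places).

52.02 hours

Mon: 07:53–13:11 = 5 h 18 min; less 60 min break → 4 h 18 min
Tue: 06:17–14:17 = 8 h 0 min
Wed: 10:34–18:35 = 8 h 1 min; less 15 min break → 7 h 46 min
Thu: 06:08–15:43 = 9 h 35 min; less 60 min break → 8 h 35 min
Fri: 10:41–16:44 = 6 h 3 min; less 45 min break → 5 h 18 min
Sat: 09:56–19:31 = 9 h 35 min
Sun: 06:07–15:21 = 9 h 14 min; less 45 min break → 8 h 29 min
Total: 4 h 18 min + 8 h 0 min + 7 h 46 min + 8 h 35 min + 5 h 18 min + 9 h 35 min + 8 h 29 min = 52 h 1 min.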